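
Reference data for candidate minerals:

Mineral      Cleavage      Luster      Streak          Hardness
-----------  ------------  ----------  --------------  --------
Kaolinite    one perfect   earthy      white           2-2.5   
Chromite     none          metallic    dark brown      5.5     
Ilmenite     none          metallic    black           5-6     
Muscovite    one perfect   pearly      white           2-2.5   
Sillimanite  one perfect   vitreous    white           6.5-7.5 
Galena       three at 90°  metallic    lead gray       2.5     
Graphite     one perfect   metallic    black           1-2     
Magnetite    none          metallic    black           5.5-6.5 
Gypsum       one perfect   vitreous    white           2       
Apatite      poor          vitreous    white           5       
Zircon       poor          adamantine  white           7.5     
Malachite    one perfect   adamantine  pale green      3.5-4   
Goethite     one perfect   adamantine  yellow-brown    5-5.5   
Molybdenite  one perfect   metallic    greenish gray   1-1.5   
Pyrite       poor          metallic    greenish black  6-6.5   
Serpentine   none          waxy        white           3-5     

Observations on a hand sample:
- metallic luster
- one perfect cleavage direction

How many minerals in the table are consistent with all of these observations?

2

Metallic luster: Chromite, Ilmenite, Galena, Graphite, Magnetite, Molybdenite, Pyrite remain.
One perfect cleavage direction: Graphite, Molybdenite remain.
Consistent with every observation: Graphite, Molybdenite.
That is 2 minerals.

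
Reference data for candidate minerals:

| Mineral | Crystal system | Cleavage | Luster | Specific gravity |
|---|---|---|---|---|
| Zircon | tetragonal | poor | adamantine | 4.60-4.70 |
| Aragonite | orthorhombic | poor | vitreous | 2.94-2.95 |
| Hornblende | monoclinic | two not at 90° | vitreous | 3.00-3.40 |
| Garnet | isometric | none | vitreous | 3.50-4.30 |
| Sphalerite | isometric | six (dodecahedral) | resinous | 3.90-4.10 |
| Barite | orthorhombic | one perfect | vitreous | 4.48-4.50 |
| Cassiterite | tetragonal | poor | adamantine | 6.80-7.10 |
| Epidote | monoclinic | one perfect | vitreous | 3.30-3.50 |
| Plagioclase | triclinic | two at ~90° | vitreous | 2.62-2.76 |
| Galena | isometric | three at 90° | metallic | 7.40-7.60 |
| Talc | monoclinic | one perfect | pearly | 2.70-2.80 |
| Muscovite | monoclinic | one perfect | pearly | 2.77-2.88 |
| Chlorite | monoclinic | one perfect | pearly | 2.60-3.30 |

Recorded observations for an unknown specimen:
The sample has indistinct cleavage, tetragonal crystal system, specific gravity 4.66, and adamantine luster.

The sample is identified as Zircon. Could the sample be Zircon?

Consistent

Indistinct cleavage — matches Zircon (cleavage poor).
Tetragonal crystal system — matches Zircon (tetragonal system).
Specific gravity 4.66 — matches Zircon (SG 4.60-4.70).
Adamantine luster — matches Zircon (adamantine luster).
All observations are consistent with the tabulated values for Zircon.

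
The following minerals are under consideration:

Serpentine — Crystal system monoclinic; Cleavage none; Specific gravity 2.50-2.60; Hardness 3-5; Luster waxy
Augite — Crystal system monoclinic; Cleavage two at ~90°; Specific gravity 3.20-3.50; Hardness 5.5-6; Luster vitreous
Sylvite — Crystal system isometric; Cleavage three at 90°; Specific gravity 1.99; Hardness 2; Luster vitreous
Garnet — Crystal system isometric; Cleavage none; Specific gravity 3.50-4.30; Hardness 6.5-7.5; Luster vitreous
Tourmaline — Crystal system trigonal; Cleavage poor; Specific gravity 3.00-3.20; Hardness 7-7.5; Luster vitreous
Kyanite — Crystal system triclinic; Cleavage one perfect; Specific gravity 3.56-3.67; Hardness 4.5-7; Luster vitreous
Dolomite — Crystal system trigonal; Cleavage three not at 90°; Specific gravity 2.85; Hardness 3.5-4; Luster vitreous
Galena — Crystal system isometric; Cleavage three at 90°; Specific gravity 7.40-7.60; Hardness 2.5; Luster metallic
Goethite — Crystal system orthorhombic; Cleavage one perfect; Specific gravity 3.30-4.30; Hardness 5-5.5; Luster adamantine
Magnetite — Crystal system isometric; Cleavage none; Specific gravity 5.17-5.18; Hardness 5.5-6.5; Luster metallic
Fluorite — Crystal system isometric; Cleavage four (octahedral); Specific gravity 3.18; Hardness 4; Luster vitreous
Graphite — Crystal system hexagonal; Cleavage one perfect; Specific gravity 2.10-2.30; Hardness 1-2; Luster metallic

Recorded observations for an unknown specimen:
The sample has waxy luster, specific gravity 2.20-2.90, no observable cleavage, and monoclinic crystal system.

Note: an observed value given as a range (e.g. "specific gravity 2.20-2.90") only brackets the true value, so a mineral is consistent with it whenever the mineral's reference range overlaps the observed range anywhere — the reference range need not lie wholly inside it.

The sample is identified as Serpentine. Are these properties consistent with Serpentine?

Consistent

Waxy luster — is consistent with Serpentine (waxy luster).
Specific gravity 2.20-2.90 — is consistent with Serpentine (SG 2.50-2.60).
No observable cleavage — is consistent with Serpentine (cleavage none).
Monoclinic crystal system — is consistent with Serpentine (monoclinic system).
Nothing contradicts Serpentine.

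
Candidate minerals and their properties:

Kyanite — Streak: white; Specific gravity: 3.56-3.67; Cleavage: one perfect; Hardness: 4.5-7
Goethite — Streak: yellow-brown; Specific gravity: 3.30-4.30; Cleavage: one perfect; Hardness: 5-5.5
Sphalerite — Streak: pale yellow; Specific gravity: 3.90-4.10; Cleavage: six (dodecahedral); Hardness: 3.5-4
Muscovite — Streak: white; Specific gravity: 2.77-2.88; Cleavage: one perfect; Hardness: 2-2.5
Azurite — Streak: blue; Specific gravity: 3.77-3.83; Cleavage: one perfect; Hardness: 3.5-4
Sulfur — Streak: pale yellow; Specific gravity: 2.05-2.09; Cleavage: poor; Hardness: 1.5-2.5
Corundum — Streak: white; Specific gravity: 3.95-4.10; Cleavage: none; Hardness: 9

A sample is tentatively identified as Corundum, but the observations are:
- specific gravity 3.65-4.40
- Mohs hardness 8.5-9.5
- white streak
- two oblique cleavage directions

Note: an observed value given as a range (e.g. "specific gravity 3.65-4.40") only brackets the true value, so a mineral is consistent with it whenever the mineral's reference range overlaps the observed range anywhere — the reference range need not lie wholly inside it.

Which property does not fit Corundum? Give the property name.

Specific gravity 3.65-4.40: Corundum has SG 3.95-4.10 — within range.
Mohs hardness 8.5-9.5: Corundum has hardness 9 — within range.
White streak: Corundum has white streak — within range.
Two oblique cleavage directions: Corundum has cleavage none — outside the reference range.
Only the cleavage is inconsistent.

cleavage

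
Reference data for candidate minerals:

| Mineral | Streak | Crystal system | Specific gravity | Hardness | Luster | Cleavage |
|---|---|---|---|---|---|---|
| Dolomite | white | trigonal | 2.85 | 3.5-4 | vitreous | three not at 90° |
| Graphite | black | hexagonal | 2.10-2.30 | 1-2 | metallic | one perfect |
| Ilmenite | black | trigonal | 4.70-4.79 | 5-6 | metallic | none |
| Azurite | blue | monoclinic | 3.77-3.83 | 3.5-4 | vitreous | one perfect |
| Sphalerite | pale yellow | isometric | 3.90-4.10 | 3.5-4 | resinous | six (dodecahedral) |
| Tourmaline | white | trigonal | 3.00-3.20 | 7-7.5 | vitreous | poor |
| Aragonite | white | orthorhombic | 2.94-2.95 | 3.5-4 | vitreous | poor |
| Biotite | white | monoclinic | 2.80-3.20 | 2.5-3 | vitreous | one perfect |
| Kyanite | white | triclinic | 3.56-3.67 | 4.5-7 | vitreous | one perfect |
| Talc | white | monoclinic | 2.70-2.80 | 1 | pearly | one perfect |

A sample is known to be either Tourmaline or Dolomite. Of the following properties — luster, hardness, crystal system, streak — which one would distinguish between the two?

Luster: both vitreous — no difference.
Hardness: Tourmaline 7-7.5, Dolomite 3.5-4 — different.
Crystal system: both trigonal — no difference.
Streak: both white — no difference.
Hardness is the diagnostic property here.

hardness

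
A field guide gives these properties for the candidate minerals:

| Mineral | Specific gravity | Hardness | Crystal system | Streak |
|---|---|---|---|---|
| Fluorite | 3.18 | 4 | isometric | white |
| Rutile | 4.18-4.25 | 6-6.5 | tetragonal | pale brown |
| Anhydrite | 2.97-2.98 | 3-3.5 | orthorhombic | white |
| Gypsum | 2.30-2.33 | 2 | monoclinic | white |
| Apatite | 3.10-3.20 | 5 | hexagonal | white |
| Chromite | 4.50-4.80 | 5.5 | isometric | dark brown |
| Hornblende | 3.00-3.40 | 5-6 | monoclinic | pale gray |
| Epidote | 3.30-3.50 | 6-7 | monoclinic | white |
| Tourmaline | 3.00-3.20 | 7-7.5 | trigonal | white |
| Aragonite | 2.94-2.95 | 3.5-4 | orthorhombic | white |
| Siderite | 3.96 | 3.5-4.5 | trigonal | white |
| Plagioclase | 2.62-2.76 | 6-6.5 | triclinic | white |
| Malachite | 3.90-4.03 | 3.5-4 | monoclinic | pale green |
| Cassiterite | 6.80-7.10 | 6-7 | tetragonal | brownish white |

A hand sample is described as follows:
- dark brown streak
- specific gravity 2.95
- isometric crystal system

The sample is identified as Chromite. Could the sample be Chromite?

Inconsistent

Dark brown streak — consistent with Chromite (dark brown streak).
Specific gravity 2.95 — Chromite has SG 4.50-4.80; a mismatch.
Isometric crystal system — consistent with Chromite (isometric system).
The specific gravity observation rules out Chromite.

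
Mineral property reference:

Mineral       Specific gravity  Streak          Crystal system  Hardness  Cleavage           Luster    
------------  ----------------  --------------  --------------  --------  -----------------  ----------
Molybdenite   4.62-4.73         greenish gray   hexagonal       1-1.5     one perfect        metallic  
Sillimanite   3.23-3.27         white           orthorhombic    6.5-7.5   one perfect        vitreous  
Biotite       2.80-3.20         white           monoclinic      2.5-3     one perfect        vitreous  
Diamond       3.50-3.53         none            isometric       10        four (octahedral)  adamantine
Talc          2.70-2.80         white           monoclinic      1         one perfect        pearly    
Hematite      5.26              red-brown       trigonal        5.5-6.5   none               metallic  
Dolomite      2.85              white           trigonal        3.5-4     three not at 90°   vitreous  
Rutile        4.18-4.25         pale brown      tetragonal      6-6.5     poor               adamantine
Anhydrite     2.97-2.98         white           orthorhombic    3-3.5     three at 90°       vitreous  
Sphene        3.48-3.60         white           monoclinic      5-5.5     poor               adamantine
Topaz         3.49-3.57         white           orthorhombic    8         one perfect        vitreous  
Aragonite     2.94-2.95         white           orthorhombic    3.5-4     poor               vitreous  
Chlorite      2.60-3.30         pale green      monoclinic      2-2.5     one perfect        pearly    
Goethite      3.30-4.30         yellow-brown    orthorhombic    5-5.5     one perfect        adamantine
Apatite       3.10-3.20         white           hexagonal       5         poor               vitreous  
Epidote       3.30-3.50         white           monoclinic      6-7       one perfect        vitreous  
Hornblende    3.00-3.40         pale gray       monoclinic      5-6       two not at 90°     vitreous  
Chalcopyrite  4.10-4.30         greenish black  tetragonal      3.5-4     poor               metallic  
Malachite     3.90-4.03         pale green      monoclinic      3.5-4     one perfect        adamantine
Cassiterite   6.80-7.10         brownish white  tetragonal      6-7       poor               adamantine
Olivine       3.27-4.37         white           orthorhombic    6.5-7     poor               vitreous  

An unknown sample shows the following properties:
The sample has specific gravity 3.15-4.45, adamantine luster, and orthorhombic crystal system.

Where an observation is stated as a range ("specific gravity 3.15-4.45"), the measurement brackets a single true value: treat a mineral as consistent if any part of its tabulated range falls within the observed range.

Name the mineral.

Goethite

Specific gravity 3.15-4.45 — Sillimanite, Biotite, Diamond, Rutile, Sphene, Topaz, Chlorite, Goethite, Apatite, Epidote, Hornblende, Chalcopyrite, Malachite, Olivine remain.
Adamantine luster — leaves Diamond, Rutile, Sphene, Goethite, Malachite.
Orthorhombic crystal system — leaves Goethite.
Goethite is the sole remaining match.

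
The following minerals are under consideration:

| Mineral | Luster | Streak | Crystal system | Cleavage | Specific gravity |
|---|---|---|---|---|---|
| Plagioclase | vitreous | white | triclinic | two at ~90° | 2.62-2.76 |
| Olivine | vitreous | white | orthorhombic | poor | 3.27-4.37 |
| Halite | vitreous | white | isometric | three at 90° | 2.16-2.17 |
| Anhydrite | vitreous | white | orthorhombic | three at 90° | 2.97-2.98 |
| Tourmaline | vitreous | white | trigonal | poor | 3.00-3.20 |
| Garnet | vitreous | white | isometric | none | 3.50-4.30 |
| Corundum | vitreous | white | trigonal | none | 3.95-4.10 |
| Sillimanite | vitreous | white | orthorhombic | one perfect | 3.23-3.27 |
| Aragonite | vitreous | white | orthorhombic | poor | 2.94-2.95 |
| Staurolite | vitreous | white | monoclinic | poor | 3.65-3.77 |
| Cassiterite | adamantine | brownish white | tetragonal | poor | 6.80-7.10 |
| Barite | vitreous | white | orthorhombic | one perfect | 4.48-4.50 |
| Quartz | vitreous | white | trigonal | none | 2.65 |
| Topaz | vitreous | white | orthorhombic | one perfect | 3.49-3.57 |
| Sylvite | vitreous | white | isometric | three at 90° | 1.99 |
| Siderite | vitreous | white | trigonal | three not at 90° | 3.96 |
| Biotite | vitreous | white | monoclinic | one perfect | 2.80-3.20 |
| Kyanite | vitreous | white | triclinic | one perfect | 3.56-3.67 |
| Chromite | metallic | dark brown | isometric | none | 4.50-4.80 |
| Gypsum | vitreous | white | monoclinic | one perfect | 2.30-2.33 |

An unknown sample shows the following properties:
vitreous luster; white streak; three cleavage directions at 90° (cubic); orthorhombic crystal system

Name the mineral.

Vitreous luster rules out Cassiterite, Chromite.
White streak — consistent with all remaining minerals.
Three cleavage directions at 90° (cubic) — narrows the field to Halite, Anhydrite, Sylvite.
Orthorhombic crystal system — only Anhydrite remains.
Anhydrite is the sole remaining match.

Anhydrite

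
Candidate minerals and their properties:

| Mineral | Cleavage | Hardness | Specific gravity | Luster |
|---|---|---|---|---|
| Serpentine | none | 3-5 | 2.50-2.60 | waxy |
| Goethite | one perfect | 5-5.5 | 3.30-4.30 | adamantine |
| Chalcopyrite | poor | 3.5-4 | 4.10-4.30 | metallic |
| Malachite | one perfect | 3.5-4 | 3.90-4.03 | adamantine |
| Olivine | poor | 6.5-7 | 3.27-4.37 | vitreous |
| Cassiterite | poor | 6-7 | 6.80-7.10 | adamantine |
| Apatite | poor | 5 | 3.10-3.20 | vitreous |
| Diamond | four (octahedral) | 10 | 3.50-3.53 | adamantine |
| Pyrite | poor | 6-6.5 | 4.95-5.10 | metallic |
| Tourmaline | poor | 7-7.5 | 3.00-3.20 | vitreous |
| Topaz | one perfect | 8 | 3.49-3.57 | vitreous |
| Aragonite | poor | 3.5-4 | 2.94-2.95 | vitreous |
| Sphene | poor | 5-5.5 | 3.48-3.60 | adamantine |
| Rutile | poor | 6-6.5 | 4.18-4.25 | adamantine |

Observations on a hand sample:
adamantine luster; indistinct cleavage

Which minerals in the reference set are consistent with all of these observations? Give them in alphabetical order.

Adamantine luster: leaves Goethite, Malachite, Cassiterite, Diamond, Sphene, Rutile.
Indistinct cleavage is inconsistent with Goethite, Malachite, Diamond.
Consistent with every observation: Cassiterite, Rutile, Sphene.

Cassiterite, Rutile, Sphene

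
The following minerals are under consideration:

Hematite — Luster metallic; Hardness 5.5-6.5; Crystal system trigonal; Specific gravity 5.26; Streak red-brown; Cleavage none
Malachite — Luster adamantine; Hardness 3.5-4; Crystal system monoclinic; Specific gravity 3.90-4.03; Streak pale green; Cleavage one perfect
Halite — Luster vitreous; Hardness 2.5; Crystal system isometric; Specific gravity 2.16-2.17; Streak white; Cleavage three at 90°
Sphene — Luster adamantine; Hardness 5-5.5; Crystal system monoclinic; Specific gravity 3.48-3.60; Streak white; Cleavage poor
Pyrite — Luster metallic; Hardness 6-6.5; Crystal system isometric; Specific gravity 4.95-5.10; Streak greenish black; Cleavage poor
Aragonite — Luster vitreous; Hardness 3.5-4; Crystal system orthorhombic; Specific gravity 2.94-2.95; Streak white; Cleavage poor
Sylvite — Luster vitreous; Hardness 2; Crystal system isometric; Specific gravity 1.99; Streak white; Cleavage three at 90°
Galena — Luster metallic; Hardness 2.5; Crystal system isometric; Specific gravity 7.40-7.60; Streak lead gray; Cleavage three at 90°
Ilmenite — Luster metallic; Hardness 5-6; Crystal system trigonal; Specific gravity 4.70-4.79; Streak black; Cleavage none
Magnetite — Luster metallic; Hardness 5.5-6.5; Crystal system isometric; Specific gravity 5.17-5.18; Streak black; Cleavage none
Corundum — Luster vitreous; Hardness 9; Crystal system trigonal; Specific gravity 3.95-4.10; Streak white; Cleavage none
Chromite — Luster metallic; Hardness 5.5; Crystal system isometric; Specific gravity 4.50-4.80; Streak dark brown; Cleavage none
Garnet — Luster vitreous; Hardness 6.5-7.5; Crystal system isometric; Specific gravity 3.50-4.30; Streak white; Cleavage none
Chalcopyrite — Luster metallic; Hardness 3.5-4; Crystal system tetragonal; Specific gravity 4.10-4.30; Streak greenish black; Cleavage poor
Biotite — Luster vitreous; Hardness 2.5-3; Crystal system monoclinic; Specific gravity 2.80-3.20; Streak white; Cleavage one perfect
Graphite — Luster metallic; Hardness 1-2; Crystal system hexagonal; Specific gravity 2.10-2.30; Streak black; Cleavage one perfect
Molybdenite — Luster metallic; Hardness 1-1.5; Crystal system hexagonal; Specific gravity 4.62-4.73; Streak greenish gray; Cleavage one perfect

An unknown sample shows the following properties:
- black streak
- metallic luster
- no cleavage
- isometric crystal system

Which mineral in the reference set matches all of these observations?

Black streak — narrows the field to Ilmenite, Magnetite, Graphite.
Metallic luster — consistent with all remaining minerals.
No cleavage excludes Graphite.
Isometric crystal system eliminates Ilmenite.
The only mineral consistent with every observation is Magnetite.

Magnetite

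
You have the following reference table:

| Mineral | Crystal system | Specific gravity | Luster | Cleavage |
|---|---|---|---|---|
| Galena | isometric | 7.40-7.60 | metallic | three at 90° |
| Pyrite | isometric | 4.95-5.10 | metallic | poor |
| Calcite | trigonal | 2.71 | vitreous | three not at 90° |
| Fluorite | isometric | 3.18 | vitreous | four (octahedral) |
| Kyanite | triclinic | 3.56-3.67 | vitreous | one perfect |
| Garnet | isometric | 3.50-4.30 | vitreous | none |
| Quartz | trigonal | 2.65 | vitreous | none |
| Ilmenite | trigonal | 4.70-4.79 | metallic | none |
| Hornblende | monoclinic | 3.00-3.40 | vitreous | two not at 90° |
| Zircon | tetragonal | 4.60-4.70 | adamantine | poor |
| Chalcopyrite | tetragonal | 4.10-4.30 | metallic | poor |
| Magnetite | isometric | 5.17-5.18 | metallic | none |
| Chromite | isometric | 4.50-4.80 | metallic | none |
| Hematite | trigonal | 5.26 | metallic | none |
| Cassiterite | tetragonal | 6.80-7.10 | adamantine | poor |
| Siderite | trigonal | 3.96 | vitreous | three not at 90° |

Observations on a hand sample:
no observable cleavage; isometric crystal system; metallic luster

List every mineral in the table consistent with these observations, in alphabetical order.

Chromite, Magnetite

No observable cleavage — narrows the field to Garnet, Quartz, Ilmenite, Magnetite, Chromite, Hematite.
Isometric crystal system excludes Quartz, Ilmenite, Hematite.
Metallic luster is inconsistent with Garnet.
The minerals that satisfy all observations are Chromite, Magnetite.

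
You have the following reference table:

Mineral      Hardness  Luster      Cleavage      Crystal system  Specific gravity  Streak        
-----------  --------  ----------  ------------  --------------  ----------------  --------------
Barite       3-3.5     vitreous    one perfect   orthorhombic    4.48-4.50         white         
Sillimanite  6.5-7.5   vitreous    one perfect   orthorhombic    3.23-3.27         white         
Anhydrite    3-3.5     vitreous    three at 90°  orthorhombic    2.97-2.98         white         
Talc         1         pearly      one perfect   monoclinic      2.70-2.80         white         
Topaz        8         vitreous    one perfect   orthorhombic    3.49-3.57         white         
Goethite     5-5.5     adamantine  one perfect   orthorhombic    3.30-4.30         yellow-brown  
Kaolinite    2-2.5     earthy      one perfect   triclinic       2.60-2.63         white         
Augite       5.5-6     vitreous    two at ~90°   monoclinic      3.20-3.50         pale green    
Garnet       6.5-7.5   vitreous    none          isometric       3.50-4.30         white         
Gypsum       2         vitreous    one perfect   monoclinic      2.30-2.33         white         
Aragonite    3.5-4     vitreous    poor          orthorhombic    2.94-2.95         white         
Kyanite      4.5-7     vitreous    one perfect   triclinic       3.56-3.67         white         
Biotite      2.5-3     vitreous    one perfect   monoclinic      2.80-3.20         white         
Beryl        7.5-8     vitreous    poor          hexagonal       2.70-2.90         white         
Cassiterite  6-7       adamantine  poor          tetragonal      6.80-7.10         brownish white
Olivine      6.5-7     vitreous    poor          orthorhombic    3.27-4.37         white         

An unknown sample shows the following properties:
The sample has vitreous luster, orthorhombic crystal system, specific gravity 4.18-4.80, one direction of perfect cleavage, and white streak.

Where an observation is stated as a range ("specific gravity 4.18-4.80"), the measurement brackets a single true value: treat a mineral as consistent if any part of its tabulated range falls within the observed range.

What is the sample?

Barite

Vitreous luster eliminates Talc, Goethite, Kaolinite, Cassiterite.
Orthorhombic crystal system excludes Augite, Garnet, Gypsum, Kyanite, Biotite, Beryl.
Specific gravity 4.18-4.80: only Barite, Olivine remain.
One direction of perfect cleavage is inconsistent with Olivine.
White streak: all remaining candidates fit.
Only Barite satisfies all observations.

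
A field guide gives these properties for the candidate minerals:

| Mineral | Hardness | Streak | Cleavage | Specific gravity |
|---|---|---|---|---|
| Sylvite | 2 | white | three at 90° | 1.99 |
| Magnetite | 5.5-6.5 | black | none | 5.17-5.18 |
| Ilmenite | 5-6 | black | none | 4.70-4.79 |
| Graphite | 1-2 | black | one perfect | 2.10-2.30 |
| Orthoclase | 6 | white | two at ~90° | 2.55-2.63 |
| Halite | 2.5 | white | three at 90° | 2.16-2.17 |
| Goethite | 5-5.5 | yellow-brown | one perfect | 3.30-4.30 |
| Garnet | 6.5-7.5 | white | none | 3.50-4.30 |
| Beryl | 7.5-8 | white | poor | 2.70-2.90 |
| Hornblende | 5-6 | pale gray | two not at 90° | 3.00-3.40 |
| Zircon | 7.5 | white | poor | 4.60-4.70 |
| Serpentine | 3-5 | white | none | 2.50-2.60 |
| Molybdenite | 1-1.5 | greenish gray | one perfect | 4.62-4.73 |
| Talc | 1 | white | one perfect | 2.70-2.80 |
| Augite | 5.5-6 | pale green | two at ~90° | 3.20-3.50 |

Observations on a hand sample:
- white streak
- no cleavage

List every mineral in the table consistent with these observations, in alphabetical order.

Garnet, Serpentine

White streak — leaves Sylvite, Orthoclase, Halite, Garnet, Beryl, Zircon, Serpentine, Talc.
No cleavage — leaves Garnet, Serpentine.
Consistent with every observation: Garnet, Serpentine.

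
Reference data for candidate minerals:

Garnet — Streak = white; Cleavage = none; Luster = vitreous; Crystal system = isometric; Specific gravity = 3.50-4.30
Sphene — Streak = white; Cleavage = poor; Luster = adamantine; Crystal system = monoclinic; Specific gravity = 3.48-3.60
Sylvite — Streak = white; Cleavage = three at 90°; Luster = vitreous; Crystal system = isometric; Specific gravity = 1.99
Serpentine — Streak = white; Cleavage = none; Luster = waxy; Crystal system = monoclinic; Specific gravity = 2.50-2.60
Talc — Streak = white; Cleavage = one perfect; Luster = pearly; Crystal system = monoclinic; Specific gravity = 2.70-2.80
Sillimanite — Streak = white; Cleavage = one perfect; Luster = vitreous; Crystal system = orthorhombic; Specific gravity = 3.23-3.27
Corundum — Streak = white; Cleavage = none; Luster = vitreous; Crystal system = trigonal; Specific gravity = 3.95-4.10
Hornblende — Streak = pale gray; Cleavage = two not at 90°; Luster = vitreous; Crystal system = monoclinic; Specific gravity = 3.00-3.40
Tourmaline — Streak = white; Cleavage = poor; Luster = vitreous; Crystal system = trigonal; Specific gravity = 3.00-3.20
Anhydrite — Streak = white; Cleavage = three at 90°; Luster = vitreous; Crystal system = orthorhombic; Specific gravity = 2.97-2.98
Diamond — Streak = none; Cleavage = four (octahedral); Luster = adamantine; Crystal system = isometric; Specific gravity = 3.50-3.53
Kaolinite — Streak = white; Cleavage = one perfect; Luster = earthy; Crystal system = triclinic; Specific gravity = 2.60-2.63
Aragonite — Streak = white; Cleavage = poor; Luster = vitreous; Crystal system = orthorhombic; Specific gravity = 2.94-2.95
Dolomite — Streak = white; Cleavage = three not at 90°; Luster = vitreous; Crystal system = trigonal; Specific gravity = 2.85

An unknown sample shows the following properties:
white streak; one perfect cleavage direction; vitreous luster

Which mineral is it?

Sillimanite

White streak excludes Hornblende, Diamond.
One perfect cleavage direction: only Talc, Sillimanite, Kaolinite remain.
Vitreous luster: leaves Sillimanite.
The only mineral consistent with every observation is Sillimanite.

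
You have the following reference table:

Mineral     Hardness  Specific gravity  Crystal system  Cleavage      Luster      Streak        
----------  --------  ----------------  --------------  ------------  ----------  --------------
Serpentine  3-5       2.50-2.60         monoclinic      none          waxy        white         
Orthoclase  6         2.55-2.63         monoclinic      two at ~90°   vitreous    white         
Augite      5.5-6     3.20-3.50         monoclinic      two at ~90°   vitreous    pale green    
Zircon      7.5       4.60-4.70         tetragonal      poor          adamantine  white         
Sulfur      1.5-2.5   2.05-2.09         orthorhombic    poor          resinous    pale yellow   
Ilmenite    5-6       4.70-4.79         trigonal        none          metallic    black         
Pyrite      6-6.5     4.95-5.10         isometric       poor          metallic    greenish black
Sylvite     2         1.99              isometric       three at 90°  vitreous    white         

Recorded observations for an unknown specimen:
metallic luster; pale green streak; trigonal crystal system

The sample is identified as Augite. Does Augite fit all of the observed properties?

No

Metallic luster — Augite has vitreous luster; which does not match.
Pale green streak — fits Augite (pale green streak).
Trigonal crystal system — Augite has monoclinic system; which does not match.
2 of the observed properties are inconsistent with Augite.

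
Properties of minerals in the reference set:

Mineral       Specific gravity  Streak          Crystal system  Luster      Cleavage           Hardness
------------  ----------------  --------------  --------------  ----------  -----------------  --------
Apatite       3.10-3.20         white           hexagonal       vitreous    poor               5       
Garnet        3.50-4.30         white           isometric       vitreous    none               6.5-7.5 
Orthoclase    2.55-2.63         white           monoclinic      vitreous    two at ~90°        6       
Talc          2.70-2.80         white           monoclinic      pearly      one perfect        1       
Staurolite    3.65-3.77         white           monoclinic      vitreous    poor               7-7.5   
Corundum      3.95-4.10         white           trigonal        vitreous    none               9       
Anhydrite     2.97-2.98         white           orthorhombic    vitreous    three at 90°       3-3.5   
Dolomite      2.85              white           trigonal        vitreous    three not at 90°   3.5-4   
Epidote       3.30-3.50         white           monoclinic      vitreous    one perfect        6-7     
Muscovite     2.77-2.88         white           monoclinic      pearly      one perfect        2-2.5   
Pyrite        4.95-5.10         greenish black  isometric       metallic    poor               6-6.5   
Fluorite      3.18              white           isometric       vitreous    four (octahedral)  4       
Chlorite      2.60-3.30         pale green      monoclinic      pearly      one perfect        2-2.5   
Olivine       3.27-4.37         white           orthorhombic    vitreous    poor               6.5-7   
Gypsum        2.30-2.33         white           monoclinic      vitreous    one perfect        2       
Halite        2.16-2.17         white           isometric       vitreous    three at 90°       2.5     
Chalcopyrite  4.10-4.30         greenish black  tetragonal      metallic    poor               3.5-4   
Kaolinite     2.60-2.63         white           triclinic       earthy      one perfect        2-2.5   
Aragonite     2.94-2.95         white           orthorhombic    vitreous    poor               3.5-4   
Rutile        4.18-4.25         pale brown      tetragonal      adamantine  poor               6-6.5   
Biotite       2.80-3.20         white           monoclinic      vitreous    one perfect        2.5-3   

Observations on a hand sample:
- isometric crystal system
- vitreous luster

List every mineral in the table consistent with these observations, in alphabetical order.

Fluorite, Garnet, Halite

Isometric crystal system — only Garnet, Pyrite, Fluorite, Halite remain.
Vitreous luster is inconsistent with Pyrite.
Consistent with every observation: Fluorite, Garnet, Halite.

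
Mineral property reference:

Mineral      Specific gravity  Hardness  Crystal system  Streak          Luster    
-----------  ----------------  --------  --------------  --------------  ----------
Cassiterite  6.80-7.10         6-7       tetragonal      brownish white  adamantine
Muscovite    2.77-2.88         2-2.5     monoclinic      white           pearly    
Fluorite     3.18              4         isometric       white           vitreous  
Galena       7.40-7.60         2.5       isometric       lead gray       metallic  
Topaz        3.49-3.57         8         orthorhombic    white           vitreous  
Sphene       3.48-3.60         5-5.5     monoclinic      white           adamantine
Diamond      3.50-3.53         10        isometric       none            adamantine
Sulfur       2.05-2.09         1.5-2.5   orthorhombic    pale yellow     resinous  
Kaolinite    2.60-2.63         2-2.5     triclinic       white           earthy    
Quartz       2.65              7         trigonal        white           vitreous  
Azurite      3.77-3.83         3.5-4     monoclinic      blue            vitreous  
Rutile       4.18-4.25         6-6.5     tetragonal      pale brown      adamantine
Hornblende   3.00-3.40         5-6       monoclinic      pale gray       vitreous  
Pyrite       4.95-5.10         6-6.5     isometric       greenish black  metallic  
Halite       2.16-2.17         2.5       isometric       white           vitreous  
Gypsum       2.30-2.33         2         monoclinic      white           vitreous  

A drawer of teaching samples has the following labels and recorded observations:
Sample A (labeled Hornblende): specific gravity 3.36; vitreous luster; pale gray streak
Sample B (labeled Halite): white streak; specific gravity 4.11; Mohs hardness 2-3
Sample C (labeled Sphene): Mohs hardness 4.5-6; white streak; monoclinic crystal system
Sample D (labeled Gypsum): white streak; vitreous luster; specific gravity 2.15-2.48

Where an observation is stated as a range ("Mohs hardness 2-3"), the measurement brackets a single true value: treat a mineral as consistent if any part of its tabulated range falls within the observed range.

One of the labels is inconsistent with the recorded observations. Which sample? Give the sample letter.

Sample A: observations are consistent with Hornblende.
Sample B: specific gravity 4.11 is outside the reference for Halite (SG 2.16-2.17) — mislabeled.
Sample C: observations are consistent with Sphene.
Sample D: observations are consistent with Gypsum.
Only sample B is inconsistent with its label.

B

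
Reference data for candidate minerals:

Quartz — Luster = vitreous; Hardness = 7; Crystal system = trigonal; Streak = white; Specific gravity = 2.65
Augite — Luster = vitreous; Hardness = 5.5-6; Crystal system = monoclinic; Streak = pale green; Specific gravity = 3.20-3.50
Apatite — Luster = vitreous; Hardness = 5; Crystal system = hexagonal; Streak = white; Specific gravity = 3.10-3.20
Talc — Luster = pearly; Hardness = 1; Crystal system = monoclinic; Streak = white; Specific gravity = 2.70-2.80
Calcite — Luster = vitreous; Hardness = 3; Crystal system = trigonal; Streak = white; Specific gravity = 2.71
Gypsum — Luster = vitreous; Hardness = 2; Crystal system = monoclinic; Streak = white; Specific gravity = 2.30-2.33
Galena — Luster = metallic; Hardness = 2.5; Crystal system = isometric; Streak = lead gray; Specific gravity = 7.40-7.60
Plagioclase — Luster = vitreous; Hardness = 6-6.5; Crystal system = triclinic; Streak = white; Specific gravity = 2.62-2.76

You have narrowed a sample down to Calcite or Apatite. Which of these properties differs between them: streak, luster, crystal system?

crystal system

Streak: both white — shared.
Luster: both vitreous — shared.
Crystal system: Calcite trigonal, Apatite hexagonal — different.
Only crystal system differs between Calcite and Apatite among the listed tests.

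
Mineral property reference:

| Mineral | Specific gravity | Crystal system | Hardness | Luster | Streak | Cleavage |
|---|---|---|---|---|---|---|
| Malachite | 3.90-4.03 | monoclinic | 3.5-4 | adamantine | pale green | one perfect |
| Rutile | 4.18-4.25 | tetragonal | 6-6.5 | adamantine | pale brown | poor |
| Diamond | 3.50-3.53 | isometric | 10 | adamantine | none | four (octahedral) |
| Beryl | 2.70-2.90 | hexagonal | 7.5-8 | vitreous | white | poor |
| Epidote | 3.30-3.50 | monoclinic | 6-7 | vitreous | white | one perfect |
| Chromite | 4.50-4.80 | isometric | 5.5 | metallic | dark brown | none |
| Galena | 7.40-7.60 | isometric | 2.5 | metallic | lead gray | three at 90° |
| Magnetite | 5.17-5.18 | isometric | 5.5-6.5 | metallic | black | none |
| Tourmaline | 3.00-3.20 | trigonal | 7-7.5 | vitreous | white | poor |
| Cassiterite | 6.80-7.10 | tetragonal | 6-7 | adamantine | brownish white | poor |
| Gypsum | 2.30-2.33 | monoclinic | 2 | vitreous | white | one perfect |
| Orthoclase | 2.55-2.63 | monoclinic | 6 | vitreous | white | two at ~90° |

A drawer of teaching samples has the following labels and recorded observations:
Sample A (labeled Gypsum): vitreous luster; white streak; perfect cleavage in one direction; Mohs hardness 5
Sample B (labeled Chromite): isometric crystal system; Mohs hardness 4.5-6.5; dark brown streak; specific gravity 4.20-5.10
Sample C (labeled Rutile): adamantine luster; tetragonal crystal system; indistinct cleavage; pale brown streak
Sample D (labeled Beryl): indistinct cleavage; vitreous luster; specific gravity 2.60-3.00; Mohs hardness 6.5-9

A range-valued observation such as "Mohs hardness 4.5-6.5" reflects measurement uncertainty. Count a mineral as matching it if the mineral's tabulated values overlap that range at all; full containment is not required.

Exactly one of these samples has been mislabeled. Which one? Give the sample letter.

A

Sample A: Gypsum has hardness 2, but the record shows Mohs hardness 5 — this label is wrong.
Sample B: observations are consistent with Chromite.
Sample C: observations are consistent with Rutile.
Sample D: observations are consistent with Beryl.
Only sample A is inconsistent with its label.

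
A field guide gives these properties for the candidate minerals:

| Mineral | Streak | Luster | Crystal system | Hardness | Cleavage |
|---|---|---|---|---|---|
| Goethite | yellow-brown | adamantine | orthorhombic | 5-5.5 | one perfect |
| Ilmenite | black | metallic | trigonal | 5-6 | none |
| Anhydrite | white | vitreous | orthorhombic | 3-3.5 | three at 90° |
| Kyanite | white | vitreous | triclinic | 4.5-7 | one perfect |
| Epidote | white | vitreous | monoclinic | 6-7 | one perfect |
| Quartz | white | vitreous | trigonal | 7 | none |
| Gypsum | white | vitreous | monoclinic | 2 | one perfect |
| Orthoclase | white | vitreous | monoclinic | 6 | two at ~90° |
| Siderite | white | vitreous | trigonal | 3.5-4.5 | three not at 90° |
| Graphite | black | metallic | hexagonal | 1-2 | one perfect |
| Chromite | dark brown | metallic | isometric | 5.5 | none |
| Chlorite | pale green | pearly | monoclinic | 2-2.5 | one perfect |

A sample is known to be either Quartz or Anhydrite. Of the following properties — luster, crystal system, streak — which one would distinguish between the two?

Luster: both vitreous — same for both.
Crystal system: Quartz trigonal, Anhydrite orthorhombic — distinct.
Streak: both white — same for both.
Only crystal system differs between Quartz and Anhydrite among the listed tests.

crystal system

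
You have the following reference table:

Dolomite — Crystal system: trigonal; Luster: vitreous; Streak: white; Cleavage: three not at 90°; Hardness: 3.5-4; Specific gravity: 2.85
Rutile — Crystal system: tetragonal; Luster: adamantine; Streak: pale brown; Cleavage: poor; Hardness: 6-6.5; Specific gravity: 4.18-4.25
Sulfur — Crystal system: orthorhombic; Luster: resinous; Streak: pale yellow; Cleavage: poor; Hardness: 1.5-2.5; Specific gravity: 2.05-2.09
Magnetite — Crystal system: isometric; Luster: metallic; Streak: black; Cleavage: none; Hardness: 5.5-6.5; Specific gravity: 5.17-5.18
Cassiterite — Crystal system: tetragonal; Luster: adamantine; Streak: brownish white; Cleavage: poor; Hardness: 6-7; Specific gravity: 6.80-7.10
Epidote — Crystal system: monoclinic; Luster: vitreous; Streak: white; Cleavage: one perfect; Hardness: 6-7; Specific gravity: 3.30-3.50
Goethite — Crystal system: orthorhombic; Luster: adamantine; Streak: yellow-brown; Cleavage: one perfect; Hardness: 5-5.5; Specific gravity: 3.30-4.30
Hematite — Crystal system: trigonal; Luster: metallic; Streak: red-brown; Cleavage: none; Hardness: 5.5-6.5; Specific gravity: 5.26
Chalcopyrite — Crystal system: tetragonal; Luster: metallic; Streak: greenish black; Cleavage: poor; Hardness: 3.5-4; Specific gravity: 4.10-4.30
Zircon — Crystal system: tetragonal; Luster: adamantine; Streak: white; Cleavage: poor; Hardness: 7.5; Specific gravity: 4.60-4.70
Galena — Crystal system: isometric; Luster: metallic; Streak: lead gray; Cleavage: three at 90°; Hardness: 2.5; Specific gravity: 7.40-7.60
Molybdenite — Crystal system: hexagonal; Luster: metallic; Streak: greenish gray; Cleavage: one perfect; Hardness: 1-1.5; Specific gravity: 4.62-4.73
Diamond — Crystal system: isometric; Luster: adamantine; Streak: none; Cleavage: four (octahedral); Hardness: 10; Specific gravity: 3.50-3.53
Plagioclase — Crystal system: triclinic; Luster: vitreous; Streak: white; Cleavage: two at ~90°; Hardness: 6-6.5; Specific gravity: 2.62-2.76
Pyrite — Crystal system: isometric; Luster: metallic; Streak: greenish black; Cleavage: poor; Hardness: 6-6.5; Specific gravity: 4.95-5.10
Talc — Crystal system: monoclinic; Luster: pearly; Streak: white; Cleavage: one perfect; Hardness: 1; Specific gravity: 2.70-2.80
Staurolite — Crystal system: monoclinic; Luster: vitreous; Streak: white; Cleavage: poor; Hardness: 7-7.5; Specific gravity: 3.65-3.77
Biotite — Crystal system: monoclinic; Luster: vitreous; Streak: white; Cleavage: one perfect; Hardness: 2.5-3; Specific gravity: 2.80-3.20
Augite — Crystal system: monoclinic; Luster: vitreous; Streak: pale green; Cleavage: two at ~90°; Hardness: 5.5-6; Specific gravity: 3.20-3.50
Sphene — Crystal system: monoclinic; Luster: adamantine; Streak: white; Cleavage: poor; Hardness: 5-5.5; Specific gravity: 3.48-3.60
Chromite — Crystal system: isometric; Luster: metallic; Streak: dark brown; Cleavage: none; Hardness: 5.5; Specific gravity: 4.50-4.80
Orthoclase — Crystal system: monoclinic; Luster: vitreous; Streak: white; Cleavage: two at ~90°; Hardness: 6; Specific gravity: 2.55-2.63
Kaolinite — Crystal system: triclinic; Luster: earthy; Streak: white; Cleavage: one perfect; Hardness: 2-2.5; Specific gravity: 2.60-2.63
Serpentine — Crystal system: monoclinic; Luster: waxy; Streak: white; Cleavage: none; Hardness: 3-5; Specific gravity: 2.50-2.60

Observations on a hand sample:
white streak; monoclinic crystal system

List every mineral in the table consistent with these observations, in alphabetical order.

Biotite, Epidote, Orthoclase, Serpentine, Sphene, Staurolite, Talc

White streak — narrows the field to Dolomite, Epidote, Zircon, Plagioclase, Talc, Staurolite, Biotite, Sphene, Orthoclase, Kaolinite, Serpentine.
Monoclinic crystal system excludes Dolomite, Zircon, Plagioclase, Kaolinite.
The minerals that satisfy all observations are Biotite, Epidote, Orthoclase, Serpentine, Sphene, Staurolite, Talc.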